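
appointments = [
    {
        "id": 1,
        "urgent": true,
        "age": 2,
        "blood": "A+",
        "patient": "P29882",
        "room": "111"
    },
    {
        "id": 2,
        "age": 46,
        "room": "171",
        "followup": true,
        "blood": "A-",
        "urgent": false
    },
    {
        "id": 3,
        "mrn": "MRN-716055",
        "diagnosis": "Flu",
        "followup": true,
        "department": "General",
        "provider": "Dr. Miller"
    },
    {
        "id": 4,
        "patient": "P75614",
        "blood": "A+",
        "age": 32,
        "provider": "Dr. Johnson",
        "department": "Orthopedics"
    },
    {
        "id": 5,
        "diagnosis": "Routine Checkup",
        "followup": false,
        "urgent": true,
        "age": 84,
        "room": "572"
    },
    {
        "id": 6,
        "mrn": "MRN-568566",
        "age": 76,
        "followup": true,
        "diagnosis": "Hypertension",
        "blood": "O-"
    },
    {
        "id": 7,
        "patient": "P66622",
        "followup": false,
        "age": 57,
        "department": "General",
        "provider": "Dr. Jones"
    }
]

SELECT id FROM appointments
[1, 2, 3, 4, 5, 6, 7]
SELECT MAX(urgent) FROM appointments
True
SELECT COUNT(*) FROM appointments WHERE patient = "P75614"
1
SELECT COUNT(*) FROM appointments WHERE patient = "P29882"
1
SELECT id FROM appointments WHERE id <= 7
[1, 2, 3, 4, 5, 6, 7]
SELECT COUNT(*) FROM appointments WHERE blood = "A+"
2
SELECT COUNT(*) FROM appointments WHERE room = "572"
1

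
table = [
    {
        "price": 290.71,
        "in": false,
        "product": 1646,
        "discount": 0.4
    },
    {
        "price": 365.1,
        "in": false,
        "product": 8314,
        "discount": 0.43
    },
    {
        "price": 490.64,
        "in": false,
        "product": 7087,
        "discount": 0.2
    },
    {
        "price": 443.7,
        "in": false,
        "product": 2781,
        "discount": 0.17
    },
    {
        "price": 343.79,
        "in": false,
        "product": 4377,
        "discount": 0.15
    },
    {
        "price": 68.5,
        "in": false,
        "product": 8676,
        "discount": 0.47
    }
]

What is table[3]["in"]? False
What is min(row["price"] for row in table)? 68.5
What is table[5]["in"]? False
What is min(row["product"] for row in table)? 1646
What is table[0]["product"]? 1646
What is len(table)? 6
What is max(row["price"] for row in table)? 490.64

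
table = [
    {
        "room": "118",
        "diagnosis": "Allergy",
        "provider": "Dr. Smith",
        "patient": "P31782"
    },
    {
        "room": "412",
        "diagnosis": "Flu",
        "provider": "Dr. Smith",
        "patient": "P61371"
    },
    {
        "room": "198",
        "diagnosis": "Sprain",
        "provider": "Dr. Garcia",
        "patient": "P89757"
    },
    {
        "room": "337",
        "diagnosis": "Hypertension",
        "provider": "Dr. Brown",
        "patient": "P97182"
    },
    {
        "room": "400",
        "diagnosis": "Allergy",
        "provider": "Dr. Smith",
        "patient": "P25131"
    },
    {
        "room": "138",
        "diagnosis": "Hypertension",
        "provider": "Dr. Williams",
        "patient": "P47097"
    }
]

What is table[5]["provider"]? "Dr. Williams"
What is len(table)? 6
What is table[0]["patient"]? "P31782"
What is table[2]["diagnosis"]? "Sprain"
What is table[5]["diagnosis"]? "Hypertension"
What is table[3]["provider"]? "Dr. Brown"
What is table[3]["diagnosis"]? "Hypertension"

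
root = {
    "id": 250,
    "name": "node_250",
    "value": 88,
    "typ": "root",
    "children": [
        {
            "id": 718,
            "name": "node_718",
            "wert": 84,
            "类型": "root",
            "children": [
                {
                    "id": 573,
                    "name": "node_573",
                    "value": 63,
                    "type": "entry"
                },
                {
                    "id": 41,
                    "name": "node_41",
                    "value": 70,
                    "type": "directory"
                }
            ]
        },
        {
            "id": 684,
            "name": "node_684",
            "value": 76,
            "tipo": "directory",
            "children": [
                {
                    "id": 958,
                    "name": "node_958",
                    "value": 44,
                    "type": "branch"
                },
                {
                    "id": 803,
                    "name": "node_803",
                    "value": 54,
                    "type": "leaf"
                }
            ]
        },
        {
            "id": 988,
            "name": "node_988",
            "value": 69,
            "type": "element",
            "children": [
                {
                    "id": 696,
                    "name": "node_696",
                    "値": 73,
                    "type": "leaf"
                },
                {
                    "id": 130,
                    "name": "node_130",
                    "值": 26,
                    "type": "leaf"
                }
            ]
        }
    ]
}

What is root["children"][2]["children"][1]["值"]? 26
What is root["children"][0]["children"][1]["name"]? "node_41"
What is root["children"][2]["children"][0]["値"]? 73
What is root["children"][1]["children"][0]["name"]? "node_958"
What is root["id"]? 250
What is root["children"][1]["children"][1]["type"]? "leaf"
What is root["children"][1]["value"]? 76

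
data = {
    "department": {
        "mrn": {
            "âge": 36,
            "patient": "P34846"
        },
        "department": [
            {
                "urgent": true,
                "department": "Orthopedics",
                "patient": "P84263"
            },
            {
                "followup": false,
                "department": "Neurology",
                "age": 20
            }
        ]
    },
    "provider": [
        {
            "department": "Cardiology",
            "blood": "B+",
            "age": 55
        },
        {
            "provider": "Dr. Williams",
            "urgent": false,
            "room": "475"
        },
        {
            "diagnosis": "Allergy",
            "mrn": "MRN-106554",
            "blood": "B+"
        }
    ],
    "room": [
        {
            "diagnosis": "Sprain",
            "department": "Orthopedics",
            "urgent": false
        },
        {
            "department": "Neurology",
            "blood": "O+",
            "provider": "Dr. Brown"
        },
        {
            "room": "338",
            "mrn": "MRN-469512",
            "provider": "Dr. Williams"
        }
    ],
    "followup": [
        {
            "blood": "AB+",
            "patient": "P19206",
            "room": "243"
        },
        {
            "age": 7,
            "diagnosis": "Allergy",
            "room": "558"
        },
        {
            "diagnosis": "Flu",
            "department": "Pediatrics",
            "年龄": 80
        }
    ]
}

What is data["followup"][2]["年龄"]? 80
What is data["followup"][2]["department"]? "Pediatrics"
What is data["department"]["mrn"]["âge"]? 36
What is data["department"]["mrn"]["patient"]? "P34846"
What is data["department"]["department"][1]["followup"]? False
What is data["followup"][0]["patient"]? "P19206"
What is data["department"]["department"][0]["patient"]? "P84263"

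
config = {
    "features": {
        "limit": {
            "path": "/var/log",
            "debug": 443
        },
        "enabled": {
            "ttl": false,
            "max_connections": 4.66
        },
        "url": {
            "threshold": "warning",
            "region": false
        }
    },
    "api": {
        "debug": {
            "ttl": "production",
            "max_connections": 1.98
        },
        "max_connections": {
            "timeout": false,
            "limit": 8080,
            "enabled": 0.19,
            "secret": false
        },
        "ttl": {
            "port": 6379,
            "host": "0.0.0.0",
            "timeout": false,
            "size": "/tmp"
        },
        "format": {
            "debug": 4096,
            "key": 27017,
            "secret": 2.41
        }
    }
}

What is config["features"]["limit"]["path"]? "/var/log"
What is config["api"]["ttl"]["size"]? "/tmp"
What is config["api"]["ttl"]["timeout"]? False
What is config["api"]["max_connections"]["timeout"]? False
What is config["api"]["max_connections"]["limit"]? 8080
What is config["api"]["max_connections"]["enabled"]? 0.19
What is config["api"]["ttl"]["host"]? "0.0.0.0"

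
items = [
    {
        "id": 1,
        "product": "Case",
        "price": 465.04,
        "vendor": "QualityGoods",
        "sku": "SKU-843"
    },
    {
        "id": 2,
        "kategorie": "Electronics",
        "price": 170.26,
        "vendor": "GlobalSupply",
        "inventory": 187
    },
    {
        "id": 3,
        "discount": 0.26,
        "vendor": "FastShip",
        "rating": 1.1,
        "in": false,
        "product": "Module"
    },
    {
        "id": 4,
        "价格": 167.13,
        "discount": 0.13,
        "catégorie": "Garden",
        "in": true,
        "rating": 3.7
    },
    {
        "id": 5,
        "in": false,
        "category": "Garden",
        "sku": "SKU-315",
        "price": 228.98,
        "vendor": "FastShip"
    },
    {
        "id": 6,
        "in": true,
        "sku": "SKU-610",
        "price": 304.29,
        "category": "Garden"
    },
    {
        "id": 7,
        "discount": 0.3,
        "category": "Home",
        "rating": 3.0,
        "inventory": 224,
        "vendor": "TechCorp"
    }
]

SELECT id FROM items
[1, 2, 3, 4, 5, 6, 7]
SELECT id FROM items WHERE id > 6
[7]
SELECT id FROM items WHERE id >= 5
[5, 6, 7]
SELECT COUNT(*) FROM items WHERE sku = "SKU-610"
1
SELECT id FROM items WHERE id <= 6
[1, 2, 3, 4, 5, 6]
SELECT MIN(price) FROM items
170.26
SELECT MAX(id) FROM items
7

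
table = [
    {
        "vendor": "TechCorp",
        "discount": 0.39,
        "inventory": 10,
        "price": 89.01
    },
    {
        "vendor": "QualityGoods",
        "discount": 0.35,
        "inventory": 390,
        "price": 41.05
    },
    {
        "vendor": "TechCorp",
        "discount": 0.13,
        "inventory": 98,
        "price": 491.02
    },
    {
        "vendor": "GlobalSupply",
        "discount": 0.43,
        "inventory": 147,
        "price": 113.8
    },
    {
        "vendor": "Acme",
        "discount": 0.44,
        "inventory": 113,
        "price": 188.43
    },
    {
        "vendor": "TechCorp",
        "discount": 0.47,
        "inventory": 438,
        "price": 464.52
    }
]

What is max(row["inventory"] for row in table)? 438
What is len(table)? 6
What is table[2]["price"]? 491.02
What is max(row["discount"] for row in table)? 0.47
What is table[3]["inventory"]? 147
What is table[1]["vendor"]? "QualityGoods"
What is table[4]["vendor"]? "Acme"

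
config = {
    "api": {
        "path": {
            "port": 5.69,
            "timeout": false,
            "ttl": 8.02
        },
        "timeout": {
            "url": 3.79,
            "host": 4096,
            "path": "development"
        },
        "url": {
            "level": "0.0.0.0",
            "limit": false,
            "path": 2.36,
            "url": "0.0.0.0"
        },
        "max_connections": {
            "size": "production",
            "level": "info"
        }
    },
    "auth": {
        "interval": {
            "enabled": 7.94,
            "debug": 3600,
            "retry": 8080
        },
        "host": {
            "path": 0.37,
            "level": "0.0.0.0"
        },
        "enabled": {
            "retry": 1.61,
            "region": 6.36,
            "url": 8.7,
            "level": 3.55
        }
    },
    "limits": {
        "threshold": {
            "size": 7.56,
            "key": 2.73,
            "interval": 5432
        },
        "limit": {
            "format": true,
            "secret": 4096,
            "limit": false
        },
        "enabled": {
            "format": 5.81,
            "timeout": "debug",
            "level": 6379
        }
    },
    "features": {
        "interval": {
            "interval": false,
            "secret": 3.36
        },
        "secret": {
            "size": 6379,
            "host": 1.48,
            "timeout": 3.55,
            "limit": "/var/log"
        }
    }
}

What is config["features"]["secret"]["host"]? 1.48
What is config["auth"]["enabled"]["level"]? 3.55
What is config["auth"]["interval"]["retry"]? 8080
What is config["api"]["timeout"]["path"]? "development"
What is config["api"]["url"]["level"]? "0.0.0.0"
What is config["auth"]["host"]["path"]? 0.37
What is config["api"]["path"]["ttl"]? 8.02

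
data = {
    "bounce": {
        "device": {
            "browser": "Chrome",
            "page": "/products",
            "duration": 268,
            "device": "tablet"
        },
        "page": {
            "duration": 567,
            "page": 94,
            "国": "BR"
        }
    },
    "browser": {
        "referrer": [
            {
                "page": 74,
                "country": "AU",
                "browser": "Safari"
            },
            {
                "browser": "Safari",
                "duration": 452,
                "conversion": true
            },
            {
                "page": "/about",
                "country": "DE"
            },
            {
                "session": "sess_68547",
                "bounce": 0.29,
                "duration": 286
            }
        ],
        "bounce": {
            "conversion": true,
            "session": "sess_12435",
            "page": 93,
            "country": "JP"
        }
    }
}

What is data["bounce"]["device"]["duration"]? 268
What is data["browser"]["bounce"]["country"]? "JP"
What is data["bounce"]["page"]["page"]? 94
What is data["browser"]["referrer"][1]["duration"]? 452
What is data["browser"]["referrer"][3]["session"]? "sess_68547"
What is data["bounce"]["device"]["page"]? "/products"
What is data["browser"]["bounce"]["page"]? 93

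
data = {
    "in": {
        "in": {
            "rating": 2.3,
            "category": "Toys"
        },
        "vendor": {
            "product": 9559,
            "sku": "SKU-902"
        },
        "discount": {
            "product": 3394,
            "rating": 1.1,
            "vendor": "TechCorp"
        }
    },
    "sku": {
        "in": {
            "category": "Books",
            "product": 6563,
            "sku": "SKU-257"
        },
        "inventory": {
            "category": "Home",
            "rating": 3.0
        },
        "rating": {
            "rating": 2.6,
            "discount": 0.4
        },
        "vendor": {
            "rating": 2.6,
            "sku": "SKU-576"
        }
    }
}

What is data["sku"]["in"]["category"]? "Books"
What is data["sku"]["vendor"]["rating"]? 2.6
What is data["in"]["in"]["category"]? "Toys"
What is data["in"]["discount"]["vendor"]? "TechCorp"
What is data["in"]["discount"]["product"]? 3394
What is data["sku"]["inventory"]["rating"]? 3.0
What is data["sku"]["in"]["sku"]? "SKU-257"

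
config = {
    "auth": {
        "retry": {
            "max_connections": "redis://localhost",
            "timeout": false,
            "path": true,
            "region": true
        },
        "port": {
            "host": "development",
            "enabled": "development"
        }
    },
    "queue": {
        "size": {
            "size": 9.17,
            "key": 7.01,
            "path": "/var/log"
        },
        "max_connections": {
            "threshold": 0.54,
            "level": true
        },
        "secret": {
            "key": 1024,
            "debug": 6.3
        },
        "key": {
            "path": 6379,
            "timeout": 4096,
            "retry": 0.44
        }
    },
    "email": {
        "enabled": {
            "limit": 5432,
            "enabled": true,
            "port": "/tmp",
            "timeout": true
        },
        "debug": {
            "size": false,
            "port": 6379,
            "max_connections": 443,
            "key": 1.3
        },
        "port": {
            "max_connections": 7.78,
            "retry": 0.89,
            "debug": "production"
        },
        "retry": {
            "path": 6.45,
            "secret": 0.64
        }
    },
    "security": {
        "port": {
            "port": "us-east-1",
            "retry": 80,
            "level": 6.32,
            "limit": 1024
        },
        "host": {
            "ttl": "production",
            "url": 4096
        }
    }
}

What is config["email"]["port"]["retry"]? 0.89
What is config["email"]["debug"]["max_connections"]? 443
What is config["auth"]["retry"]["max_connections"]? "redis://localhost"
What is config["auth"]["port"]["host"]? "development"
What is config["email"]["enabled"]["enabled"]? True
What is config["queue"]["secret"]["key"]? 1024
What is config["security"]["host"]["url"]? 4096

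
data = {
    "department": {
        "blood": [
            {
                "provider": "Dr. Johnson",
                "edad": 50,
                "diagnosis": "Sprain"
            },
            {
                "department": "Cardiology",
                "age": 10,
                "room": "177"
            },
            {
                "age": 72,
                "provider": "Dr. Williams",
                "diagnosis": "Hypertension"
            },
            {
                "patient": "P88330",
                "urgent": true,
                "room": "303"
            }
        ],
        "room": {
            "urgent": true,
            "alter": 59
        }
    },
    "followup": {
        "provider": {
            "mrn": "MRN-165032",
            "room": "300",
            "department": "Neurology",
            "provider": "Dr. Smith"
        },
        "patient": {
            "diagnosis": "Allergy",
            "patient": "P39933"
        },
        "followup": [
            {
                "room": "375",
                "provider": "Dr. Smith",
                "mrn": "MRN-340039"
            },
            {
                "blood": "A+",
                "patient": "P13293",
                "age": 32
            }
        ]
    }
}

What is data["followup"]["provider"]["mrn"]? "MRN-165032"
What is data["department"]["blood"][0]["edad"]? 50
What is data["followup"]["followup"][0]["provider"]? "Dr. Smith"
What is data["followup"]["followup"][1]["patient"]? "P13293"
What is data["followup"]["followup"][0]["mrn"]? "MRN-340039"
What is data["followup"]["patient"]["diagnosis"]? "Allergy"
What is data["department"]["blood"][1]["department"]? "Cardiology"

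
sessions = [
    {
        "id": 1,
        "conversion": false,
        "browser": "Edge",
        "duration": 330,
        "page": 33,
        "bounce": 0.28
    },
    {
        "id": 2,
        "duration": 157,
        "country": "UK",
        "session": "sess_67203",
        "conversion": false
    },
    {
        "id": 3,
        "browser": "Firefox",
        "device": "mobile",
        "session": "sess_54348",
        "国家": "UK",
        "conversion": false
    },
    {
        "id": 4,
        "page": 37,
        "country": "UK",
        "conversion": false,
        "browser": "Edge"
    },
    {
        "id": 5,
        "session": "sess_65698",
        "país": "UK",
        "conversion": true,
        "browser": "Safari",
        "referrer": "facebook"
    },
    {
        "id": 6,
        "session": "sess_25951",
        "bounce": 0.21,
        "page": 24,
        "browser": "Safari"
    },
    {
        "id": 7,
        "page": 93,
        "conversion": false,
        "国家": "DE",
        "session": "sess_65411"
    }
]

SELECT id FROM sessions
[1, 2, 3, 4, 5, 6, 7]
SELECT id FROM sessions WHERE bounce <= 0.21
[6]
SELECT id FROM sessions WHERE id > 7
[]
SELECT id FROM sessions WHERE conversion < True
[1, 2, 3, 4, 7]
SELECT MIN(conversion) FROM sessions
False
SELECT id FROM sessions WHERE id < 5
[1, 2, 3, 4]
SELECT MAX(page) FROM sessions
93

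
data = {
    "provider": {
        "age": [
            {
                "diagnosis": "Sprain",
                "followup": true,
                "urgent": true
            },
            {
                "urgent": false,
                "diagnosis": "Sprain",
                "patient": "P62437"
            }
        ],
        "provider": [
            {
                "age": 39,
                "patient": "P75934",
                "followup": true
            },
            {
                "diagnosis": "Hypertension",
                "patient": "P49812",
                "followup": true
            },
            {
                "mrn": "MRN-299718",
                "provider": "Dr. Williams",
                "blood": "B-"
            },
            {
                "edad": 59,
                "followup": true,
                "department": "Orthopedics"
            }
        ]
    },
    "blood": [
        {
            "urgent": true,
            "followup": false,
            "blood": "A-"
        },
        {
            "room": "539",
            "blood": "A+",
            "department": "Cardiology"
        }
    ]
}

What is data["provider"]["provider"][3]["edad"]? 59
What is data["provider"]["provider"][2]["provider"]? "Dr. Williams"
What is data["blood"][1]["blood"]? "A+"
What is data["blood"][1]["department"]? "Cardiology"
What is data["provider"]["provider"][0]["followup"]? True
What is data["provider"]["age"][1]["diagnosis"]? "Sprain"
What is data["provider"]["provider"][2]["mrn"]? "MRN-299718"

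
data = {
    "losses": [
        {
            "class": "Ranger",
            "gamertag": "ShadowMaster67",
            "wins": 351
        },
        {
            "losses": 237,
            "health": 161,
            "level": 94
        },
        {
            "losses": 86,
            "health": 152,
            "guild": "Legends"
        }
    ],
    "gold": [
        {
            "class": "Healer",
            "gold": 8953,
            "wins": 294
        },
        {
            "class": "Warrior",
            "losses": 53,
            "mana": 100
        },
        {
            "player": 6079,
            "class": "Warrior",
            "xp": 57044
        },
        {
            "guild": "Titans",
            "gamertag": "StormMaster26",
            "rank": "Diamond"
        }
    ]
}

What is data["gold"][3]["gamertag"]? "StormMaster26"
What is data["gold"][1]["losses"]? 53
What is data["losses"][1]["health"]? 161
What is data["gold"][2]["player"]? 6079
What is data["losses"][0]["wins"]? 351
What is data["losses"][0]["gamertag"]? "ShadowMaster67"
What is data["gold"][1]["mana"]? 100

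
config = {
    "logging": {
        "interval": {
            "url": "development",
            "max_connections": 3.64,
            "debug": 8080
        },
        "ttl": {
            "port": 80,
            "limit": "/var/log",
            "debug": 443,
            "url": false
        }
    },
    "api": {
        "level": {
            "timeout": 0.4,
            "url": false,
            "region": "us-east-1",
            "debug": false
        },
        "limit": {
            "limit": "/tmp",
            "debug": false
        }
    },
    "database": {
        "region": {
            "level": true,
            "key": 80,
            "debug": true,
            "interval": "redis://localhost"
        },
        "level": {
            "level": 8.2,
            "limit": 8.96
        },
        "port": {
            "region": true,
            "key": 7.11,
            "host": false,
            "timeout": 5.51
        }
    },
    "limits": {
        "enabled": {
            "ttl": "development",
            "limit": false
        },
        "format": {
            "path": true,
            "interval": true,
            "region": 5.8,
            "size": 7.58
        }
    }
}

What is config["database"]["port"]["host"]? False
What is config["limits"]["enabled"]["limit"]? False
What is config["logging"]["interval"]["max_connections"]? 3.64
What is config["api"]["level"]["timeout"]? 0.4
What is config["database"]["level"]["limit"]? 8.96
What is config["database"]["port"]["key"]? 7.11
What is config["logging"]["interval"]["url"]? "development"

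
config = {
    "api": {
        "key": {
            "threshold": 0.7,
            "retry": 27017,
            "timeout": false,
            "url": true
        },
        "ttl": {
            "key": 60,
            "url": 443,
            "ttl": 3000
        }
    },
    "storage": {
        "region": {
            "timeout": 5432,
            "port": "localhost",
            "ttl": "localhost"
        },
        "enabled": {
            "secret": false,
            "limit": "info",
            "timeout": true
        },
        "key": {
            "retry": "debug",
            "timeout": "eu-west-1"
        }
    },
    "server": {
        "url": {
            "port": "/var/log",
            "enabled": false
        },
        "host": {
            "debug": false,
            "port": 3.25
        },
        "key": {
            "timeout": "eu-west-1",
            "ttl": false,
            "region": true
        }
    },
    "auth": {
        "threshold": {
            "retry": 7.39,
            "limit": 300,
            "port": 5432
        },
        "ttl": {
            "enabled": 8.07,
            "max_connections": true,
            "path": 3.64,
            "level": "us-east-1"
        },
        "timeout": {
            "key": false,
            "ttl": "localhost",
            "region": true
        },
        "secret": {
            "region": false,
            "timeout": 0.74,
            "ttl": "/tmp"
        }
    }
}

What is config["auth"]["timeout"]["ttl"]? "localhost"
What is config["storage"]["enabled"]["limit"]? "info"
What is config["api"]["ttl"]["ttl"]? 3000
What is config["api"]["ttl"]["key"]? 60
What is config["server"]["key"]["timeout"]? "eu-west-1"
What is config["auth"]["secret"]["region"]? False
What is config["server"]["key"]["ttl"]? False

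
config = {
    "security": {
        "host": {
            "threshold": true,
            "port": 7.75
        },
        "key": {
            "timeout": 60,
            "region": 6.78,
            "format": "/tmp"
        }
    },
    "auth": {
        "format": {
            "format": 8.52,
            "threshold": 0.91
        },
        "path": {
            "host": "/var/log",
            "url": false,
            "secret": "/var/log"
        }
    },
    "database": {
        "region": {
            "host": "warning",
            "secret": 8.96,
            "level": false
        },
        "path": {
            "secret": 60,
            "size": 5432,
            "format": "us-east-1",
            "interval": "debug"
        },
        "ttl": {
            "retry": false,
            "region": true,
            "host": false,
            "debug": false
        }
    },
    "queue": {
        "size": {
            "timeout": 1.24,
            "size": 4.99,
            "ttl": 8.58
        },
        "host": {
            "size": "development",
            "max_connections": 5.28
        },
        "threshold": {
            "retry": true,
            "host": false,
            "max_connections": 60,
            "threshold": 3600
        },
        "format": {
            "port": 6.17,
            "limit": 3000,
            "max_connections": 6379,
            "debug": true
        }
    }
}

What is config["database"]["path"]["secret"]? 60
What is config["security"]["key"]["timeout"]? 60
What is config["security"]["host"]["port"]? 7.75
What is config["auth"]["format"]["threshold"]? 0.91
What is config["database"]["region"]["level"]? False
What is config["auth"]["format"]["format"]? 8.52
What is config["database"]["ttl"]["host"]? False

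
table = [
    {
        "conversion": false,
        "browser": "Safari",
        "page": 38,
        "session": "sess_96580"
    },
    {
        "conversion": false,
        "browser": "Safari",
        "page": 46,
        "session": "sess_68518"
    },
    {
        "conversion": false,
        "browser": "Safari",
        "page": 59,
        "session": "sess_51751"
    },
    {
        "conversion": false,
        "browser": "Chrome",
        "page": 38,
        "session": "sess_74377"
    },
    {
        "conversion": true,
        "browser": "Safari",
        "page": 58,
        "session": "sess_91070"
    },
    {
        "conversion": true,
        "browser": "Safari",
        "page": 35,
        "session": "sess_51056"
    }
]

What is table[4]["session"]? "sess_91070"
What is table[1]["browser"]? "Safari"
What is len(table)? 6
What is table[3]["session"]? "sess_74377"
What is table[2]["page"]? 59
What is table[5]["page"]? 35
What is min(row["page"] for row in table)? 35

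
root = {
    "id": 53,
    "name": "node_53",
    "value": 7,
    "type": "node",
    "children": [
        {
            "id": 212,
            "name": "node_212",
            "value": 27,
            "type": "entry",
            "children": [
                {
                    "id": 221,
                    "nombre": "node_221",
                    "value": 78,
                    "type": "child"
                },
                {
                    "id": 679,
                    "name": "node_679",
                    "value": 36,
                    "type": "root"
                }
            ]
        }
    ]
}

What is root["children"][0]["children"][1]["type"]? "root"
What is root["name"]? "node_53"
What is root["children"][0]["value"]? 27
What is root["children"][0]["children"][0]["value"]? 78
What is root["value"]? 7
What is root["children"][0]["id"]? 212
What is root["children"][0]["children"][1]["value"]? 36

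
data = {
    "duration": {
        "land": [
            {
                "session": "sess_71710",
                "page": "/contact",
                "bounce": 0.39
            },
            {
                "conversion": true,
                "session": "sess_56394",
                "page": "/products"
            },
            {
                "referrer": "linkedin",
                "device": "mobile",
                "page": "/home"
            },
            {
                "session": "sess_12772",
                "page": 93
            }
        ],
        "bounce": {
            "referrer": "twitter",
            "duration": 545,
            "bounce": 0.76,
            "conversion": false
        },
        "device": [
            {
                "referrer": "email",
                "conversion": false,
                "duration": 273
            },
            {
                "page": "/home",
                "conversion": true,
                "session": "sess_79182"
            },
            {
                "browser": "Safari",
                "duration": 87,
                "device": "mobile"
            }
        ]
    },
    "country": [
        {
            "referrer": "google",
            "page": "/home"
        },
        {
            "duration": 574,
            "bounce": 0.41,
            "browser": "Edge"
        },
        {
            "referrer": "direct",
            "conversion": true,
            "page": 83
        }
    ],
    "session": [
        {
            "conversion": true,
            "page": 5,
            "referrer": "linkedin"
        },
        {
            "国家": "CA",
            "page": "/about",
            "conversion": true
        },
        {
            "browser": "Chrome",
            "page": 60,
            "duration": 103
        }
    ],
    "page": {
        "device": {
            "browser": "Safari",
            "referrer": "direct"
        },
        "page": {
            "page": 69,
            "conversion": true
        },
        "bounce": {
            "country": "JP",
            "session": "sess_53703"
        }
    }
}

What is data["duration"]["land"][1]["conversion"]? True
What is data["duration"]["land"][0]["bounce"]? 0.39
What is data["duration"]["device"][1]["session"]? "sess_79182"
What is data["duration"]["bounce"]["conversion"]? False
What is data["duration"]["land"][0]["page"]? "/contact"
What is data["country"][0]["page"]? "/home"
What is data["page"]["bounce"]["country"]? "JP"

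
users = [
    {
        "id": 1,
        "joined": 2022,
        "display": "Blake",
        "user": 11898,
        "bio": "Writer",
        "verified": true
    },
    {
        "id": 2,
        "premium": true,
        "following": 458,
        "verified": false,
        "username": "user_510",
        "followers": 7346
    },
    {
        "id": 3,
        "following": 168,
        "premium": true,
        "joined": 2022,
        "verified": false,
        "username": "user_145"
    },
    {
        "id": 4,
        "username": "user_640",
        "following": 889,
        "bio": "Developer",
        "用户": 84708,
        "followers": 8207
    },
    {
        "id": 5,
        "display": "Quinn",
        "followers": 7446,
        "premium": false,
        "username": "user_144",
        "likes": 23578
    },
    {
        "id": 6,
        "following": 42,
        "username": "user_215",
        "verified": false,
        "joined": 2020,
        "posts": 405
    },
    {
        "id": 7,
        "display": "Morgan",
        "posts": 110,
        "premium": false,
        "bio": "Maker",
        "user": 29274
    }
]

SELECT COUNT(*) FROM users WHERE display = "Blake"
1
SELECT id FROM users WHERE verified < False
[]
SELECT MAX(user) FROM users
29274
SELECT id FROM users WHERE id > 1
[2, 3, 4, 5, 6, 7]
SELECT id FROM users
[1, 2, 3, 4, 5, 6, 7]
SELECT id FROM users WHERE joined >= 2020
[1, 3, 6]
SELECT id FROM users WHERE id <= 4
[1, 2, 3, 4]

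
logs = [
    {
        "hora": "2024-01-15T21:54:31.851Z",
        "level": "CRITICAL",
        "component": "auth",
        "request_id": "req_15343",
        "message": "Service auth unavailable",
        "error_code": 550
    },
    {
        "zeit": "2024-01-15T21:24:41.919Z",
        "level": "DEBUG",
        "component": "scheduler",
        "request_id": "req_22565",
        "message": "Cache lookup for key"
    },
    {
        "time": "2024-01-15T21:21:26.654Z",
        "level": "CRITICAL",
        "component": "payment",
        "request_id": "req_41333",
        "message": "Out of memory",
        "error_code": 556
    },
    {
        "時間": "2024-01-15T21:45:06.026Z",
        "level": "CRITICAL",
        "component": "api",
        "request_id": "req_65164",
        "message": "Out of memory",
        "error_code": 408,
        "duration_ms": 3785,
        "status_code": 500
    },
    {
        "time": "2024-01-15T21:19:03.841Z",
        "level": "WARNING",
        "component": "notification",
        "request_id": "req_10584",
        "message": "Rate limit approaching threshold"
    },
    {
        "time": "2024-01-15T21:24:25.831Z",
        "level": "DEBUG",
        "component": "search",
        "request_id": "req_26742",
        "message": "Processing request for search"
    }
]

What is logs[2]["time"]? "2024-01-15T21:21:26.654Z"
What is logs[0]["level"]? "CRITICAL"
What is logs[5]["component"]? "search"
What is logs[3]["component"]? "api"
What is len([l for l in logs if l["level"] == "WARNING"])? 1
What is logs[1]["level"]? "DEBUG"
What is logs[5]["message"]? "Processing request for search"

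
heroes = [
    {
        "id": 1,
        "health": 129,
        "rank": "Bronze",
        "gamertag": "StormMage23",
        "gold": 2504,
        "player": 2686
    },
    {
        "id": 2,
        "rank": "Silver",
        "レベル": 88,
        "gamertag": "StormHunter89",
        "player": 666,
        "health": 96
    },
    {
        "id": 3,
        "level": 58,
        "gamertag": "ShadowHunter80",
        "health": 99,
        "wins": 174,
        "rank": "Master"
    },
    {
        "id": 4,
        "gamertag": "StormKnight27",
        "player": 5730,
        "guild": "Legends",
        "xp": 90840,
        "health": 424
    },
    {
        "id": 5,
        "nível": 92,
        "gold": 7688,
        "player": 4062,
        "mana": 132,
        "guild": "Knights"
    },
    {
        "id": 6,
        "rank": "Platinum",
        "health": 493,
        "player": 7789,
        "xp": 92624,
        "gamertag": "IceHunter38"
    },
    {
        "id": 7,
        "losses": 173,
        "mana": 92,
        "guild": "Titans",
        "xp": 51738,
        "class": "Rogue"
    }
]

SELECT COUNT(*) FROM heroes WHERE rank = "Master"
1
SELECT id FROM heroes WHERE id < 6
[1, 2, 3, 4, 5]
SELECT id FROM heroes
[1, 2, 3, 4, 5, 6, 7]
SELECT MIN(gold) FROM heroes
2504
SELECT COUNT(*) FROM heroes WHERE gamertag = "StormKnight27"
1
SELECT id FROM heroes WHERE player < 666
[]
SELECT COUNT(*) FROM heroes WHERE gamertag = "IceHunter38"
1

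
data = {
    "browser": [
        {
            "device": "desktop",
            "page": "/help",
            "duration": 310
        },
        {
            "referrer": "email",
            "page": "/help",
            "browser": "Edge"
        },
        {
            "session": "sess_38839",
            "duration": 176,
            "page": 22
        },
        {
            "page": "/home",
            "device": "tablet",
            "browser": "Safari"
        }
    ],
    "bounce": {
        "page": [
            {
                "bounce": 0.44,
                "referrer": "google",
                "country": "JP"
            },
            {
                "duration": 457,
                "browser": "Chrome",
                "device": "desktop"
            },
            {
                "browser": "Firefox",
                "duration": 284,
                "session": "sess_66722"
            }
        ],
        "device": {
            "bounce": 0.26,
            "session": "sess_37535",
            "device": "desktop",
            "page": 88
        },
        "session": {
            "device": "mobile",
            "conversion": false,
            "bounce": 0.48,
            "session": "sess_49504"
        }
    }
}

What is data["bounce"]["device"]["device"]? "desktop"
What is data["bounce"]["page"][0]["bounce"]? 0.44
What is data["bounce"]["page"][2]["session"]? "sess_66722"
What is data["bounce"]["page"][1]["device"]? "desktop"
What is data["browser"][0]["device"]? "desktop"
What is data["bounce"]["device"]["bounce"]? 0.26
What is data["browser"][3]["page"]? "/home"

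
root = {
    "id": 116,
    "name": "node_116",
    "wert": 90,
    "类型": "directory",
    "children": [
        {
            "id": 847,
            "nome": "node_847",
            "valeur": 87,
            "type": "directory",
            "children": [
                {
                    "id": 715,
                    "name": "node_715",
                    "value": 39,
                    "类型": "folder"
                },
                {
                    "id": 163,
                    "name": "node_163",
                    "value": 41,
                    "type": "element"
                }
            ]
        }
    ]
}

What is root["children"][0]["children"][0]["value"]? 39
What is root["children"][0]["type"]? "directory"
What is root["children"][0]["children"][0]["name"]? "node_715"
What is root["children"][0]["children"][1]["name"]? "node_163"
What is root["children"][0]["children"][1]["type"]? "element"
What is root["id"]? 116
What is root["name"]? "node_116"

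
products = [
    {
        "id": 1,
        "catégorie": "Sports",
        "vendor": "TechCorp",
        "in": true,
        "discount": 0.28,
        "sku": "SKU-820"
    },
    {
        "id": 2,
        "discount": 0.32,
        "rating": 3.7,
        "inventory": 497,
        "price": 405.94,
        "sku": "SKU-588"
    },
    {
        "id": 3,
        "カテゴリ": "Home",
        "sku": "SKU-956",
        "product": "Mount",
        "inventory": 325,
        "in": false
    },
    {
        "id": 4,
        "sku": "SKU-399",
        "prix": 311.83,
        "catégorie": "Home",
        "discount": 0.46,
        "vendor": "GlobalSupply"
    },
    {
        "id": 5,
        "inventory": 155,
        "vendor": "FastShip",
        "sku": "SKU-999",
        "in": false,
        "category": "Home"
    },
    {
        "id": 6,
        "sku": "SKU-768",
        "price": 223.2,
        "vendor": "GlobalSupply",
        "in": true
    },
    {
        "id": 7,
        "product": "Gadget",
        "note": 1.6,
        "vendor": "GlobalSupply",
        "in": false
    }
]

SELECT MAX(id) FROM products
7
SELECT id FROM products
[1, 2, 3, 4, 5, 6, 7]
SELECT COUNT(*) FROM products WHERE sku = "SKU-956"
1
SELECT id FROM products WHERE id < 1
[]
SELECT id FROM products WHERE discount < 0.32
[1]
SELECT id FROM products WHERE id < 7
[1, 2, 3, 4, 5, 6]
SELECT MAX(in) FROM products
True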